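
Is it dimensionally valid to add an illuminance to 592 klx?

Dimensions:
  an illuminance:  [illuminance] = m⁻²·cd
  592 klx:  lx = lm·m⁻² = m⁻²·cd
Both are m⁻²·cd, so they have the same dimensions and can be added.

Yes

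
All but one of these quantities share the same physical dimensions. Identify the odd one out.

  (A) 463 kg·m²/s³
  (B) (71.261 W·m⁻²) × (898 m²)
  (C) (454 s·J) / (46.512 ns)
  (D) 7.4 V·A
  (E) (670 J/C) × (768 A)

(C)

Work out the base dimensions of each:
  (A) kg·m²·s⁻³
  (B) [kg·s⁻³] · [m²] = kg·m²·s⁻³
  (C) [kg·m²·s⁻¹] / [s] = kg·m²·s⁻²
  (D) V·A = J·C⁻¹·A = kg·m²·s⁻³
  (E) [kg·m²·s⁻³·A⁻¹] · [A] = kg·m²·s⁻³
All reduce to kg·m²·s⁻³ except (C), which is kg·m²·s⁻².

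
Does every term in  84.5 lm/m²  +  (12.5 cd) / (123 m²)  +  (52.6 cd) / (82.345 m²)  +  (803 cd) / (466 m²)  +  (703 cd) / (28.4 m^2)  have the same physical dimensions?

Work out the base dimensions of each:
  84.5 lm/m²:  lm·m⁻² = cd·m⁻² = m⁻²·cd
  (12.5 cd) / (123 m²):  [cd] / [m²] = m⁻²·cd
  (52.6 cd) / (82.345 m²):  [cd] / [m²] = m⁻²·cd
  (803 cd) / (466 m²):  [cd] / [m²] = m⁻²·cd
  (703 cd) / (28.4 m^2):  [cd] / [m²] = m⁻²·cd
Every term reduces to m⁻²·cd.

Yes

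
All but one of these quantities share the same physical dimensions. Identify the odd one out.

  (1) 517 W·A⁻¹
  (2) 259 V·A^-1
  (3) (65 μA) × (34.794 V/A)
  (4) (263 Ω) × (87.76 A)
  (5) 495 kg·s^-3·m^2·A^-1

(2)

Expand each in SI base units:
  (1) W·A⁻¹ = J·s⁻¹·A⁻¹ = kg·m²·s⁻³·A⁻¹
  (2) V·A⁻¹ = J·C⁻¹·A⁻¹ = kg·m²·s⁻³·A⁻²
  (3) [A] · [kg·m²·s⁻³·A⁻²] = kg·m²·s⁻³·A⁻¹
  (4) [kg·m²·s⁻³·A⁻²] · [A] = kg·m²·s⁻³·A⁻¹
  (5) kg·m²·s⁻³·A⁻¹
All reduce to kg·m²·s⁻³·A⁻¹ except (2), which is kg·m²·s⁻³·A⁻².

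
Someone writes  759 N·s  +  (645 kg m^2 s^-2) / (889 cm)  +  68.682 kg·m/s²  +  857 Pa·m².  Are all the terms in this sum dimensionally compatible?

Dimensions:
  759 N·s:  N·s = kg·m·s⁻²·s = kg·m·s⁻¹
  (645 kg m^2 s^-2) / (889 cm):  [kg·m²·s⁻²] / [m] = kg·m·s⁻²
  68.682 kg·m/s²:  kg·m·s⁻²
  857 Pa·m²:  Pa·m² = N·m⁻²·m² = kg·m·s⁻²
The terms do not share a single dimension (kg·m·s⁻² vs kg·m·s⁻¹).

No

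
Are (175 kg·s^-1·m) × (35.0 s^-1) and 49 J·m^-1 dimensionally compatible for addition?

Yes

In SI base units:
  (175 kg·s^-1·m) × (35.0 s^-1):  [kg·m·s⁻¹] · [s⁻¹] = kg·m·s⁻²
  49 J·m^-1:  J·m⁻¹ = N·m·m⁻¹ = kg·m·s⁻²
Both are kg·m·s⁻², so they have the same dimensions and can be added.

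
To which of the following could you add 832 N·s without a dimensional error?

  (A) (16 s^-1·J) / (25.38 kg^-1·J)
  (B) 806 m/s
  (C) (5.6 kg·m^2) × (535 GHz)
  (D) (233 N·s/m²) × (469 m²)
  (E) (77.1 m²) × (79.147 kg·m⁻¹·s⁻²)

(D)

Reference: N·s = kg·m·s⁻²·s = kg·m·s⁻¹.
Each option:
  (A) [kg·m²·s⁻³] / [m²·s⁻²] = kg·s⁻¹
  (B) m·s⁻¹
  (C) [kg·m²] · [s⁻¹] = kg·m²·s⁻¹
  (D) [kg·m⁻¹·s⁻¹] · [m²] = kg·m·s⁻¹  ← same
  (E) [m²] · [kg·m⁻¹·s⁻²] = kg·m·s⁻²
Only (D) matches kg·m·s⁻¹.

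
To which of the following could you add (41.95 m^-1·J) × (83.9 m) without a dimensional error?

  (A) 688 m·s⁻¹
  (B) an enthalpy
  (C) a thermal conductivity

(B)

Reference: [kg·m·s⁻²] · [m] = kg·m²·s⁻².
Each option:
  (A) m·s⁻¹
  (B) [enthalpy] = kg·m²·s⁻²  ← same
  (C) [thermal conductivity] = kg·m·s⁻³·K⁻¹
Only (B) matches kg·m²·s⁻².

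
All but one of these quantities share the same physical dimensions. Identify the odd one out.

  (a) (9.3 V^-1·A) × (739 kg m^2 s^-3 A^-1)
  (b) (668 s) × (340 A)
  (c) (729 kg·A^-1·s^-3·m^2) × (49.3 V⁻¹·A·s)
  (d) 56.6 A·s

Reduce each to base SI dimensions:
  (a) [kg⁻¹·m⁻²·s³·A²] · [kg·m²·s⁻³·A⁻¹] = A
  (b) [s] · [A] = s·A
  (c) [kg·m²·s⁻³·A⁻¹] · [kg⁻¹·m⁻²·s⁴·A²] = s·A
  (d) A·s = s·A
All reduce to s·A except (a), which is A.

(a)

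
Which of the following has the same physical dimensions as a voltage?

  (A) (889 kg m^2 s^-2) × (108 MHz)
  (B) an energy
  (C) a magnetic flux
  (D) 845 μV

(D)

Reference: [voltage] = kg·m²·s⁻³·A⁻¹.
Each option:
  (A) [kg·m²·s⁻²] · [s⁻¹] = kg·m²·s⁻³
  (B) [energy] = kg·m²·s⁻²
  (C) [magnetic flux] = kg·m²·s⁻²·A⁻¹
  (D) V = J·C⁻¹ = kg·m²·s⁻³·A⁻¹  ← same
Only (D) matches kg·m²·s⁻³·A⁻¹.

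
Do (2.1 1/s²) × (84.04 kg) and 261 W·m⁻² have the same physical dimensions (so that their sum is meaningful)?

Expand each in SI base units:
  (2.1 1/s²) × (84.04 kg):  [s⁻²] · [kg] = kg·s⁻²
  261 W·m⁻²:  W·m⁻² = J·s⁻¹·m⁻² = kg·s⁻³
kg·s⁻² ≠ kg·s⁻³, so they cannot be added.

No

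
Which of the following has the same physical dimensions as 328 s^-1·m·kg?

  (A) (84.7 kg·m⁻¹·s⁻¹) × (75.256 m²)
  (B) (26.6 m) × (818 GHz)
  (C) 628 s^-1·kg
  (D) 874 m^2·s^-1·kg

Reference: kg·m·s⁻¹.
Each option:
  (A) [kg·m⁻¹·s⁻¹] · [m²] = kg·m·s⁻¹  ← same
  (B) [m] · [s⁻¹] = m·s⁻¹
  (C) kg·s⁻¹
  (D) kg·m²·s⁻¹
Only (A) matches kg·m·s⁻¹.

(A)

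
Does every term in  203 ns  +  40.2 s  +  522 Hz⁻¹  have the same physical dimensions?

Dimensions:
  203 ns:  s
  40.2 s:  s
  522 Hz⁻¹:  Hz⁻¹ = (s⁻¹)⁻¹ = s
Every term reduces to s.

Yes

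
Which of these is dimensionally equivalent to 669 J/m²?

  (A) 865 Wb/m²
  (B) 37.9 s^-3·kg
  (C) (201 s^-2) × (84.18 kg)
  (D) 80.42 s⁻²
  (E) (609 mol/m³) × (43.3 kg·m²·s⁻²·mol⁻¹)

(C)

Reference: J·m⁻² = N·m·m⁻² = kg·s⁻².
Each option:
  (A) Wb·m⁻² = V·s·m⁻² = kg·s⁻²·A⁻¹
  (B) kg·s⁻³
  (C) [s⁻²] · [kg] = kg·s⁻²  ← same
  (D) s⁻²
  (E) [m⁻³·mol] · [kg·m²·s⁻²·mol⁻¹] = kg·m⁻¹·s⁻²
Only (C) matches kg·s⁻².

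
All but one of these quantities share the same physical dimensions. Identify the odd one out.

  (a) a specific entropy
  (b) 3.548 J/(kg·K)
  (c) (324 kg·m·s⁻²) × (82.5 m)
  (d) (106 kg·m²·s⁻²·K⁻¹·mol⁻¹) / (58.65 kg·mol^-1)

(c)

Work out the base dimensions of each:
  (a) [specific entropy] = m²·s⁻²·K⁻¹
  (b) J·kg⁻¹·K⁻¹ = N·m·kg⁻¹·K⁻¹ = m²·s⁻²·K⁻¹
  (c) [kg·m·s⁻²] · [m] = kg·m²·s⁻²
  (d) [kg·m²·s⁻²·K⁻¹·mol⁻¹] / [kg·mol⁻¹] = m²·s⁻²·K⁻¹
All reduce to m²·s⁻²·K⁻¹ except (c), which is kg·m²·s⁻².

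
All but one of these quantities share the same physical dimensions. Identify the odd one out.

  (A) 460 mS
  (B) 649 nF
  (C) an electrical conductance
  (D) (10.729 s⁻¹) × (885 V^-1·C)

(B)

Expand each in SI base units:
  (A) S = Ω⁻¹ = kg⁻¹·m⁻²·s³·A²
  (B) F = C·V⁻¹ = kg⁻¹·m⁻²·s⁴·A²
  (C) [electrical conductance] = kg⁻¹·m⁻²·s³·A²
  (D) [s⁻¹] · [kg⁻¹·m⁻²·s⁴·A²] = kg⁻¹·m⁻²·s³·A²
All reduce to kg⁻¹·m⁻²·s³·A² except (B), which is kg⁻¹·m⁻²·s⁴·A².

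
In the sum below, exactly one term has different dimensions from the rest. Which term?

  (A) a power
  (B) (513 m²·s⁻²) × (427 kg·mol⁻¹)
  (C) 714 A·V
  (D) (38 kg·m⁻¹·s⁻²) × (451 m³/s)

(B)

In SI base units:
  (A) [power] = kg·m²·s⁻³
  (B) [m²·s⁻²] · [kg·mol⁻¹] = kg·m²·s⁻²·mol⁻¹
  (C) V·A = J·C⁻¹·A = kg·m²·s⁻³
  (D) [kg·m⁻¹·s⁻²] · [m³·s⁻¹] = kg·m²·s⁻³
All reduce to kg·m²·s⁻³ except (B), which is kg·m²·s⁻²·mol⁻¹.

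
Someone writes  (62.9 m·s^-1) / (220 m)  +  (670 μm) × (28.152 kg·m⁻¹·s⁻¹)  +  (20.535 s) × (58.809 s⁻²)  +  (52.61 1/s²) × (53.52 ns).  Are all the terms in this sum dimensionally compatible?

Dimensions:
  (62.9 m·s^-1) / (220 m):  [m·s⁻¹] / [m] = s⁻¹
  (670 μm) × (28.152 kg·m⁻¹·s⁻¹):  [m] · [kg·m⁻¹·s⁻¹] = kg·s⁻¹
  (20.535 s) × (58.809 s⁻²):  [s] · [s⁻²] = s⁻¹
  (52.61 1/s²) × (53.52 ns):  [s⁻²] · [s] = s⁻¹
The terms do not share a single dimension (kg·s⁻¹ vs s⁻¹).

No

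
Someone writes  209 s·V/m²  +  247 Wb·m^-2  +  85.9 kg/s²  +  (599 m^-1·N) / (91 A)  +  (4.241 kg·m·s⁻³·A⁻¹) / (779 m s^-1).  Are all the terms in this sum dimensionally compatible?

No

Reduce each to base SI dimensions:
  209 s·V/m²:  V·s·m⁻² = J·C⁻¹·s·m⁻² = kg·s⁻²·A⁻¹
  247 Wb·m^-2:  Wb·m⁻² = V·s·m⁻² = kg·s⁻²·A⁻¹
  85.9 kg/s²:  kg·s⁻²
  (599 m^-1·N) / (91 A):  [kg·s⁻²] / [A] = kg·s⁻²·A⁻¹
  (4.241 kg·m·s⁻³·A⁻¹) / (779 m s^-1):  [kg·m·s⁻³·A⁻¹] / [m·s⁻¹] = kg·s⁻²·A⁻¹
The terms do not share a single dimension (kg·s⁻² vs kg·s⁻²·A⁻¹).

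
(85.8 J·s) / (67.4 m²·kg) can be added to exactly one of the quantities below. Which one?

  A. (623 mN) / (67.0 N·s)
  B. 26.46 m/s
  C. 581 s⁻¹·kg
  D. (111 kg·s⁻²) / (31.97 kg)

Reference: [kg·m²·s⁻¹] / [kg·m²] = s⁻¹.
Each option:
  A. [kg·m·s⁻²] / [kg·m·s⁻¹] = s⁻¹  ← same
  B. m·s⁻¹
  C. kg·s⁻¹
  D. [kg·s⁻²] / [kg] = s⁻²
Only A. matches s⁻¹.

A.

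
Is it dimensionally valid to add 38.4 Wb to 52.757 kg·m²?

No

Work out the base dimensions of each:
  38.4 Wb:  Wb = V·s = kg·m²·s⁻²·A⁻¹
  52.757 kg·m²:  kg·m²
kg·m²·s⁻²·A⁻¹ ≠ kg·m², so they cannot be added.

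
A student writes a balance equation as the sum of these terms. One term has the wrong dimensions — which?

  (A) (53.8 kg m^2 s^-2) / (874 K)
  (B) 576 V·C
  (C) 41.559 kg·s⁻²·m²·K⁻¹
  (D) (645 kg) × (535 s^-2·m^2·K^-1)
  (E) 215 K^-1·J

Dimensions:
  (A) [kg·m²·s⁻²] / [K] = kg·m²·s⁻²·K⁻¹
  (B) C·V = s·A·J·C⁻¹ = kg·m²·s⁻²
  (C) kg·m²·s⁻²·K⁻¹
  (D) [kg] · [m²·s⁻²·K⁻¹] = kg·m²·s⁻²·K⁻¹
  (E) J·K⁻¹ = N·m·K⁻¹ = kg·m²·s⁻²·K⁻¹
All reduce to kg·m²·s⁻²·K⁻¹ except (B), which is kg·m²·s⁻².

(B)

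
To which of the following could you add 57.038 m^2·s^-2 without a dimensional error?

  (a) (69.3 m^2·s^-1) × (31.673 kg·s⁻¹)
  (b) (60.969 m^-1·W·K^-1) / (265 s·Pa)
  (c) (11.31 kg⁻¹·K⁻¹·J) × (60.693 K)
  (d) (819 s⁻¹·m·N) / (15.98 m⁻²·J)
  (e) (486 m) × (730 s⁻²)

Reference: m²·s⁻².
Each option:
  (a) [m²·s⁻¹] · [kg·s⁻¹] = kg·m²·s⁻²
  (b) [kg·m·s⁻³·K⁻¹] / [kg·m⁻¹·s⁻¹] = m²·s⁻²·K⁻¹
  (c) [m²·s⁻²·K⁻¹] · [K] = m²·s⁻²  ← same
  (d) [kg·m²·s⁻³] / [kg·s⁻²] = m²·s⁻¹
  (e) [m] · [s⁻²] = m·s⁻²
Only (c) matches m²·s⁻².

(c)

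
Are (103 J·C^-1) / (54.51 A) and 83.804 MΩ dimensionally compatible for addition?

Work out the base dimensions of each:
  (103 J·C^-1) / (54.51 A):  [kg·m²·s⁻³·A⁻¹] / [A] = kg·m²·s⁻³·A⁻²
  83.804 MΩ:  Ω = V·A⁻¹ = kg·m²·s⁻³·A⁻²
Both are kg·m²·s⁻³·A⁻², so they have the same dimensions and can be added.

Yes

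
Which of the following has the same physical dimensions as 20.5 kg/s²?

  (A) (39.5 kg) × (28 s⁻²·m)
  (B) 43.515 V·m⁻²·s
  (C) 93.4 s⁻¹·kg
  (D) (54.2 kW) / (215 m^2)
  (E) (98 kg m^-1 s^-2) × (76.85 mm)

Reference: kg·s⁻².
Each option:
  (A) [kg] · [m·s⁻²] = kg·m·s⁻²
  (B) V·s·m⁻² = J·C⁻¹·s·m⁻² = kg·s⁻²·A⁻¹
  (C) kg·s⁻¹
  (D) [kg·m²·s⁻³] / [m²] = kg·s⁻³
  (E) [kg·m⁻¹·s⁻²] · [m] = kg·s⁻²  ← same
Only (E) matches kg·s⁻².

(E)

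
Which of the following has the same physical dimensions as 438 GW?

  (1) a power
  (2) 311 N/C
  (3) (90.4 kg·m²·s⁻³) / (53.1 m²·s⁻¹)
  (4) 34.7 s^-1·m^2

(1)

Reference: W = J·s⁻¹ = kg·m²·s⁻³.
Each option:
  (1) [power] = kg·m²·s⁻³  ← same
  (2) N·C⁻¹ = kg·m·s⁻²·(s·A)⁻¹ = kg·m·s⁻³·A⁻¹
  (3) [kg·m²·s⁻³] / [m²·s⁻¹] = kg·s⁻²
  (4) m²·s⁻¹
Only (1) matches kg·m²·s⁻³.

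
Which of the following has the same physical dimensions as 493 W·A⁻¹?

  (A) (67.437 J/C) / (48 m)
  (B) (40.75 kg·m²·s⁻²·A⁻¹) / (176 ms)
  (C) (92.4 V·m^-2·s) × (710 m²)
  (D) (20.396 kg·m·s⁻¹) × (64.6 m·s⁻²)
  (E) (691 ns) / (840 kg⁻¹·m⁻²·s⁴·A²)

Reference: W·A⁻¹ = J·s⁻¹·A⁻¹ = kg·m²·s⁻³·A⁻¹.
Each option:
  (A) [kg·m²·s⁻³·A⁻¹] / [m] = kg·m·s⁻³·A⁻¹
  (B) [kg·m²·s⁻²·A⁻¹] / [s] = kg·m²·s⁻³·A⁻¹  ← same
  (C) [kg·s⁻²·A⁻¹] · [m²] = kg·m²·s⁻²·A⁻¹
  (D) [kg·m·s⁻¹] · [m·s⁻²] = kg·m²·s⁻³
  (E) [s] / [kg⁻¹·m⁻²·s⁴·A²] = kg·m²·s⁻³·A⁻²
Only (B) matches kg·m²·s⁻³·A⁻¹.

(B)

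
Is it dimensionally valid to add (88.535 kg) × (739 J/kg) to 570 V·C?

Yes

In SI base units:
  (88.535 kg) × (739 J/kg):  [kg] · [m²·s⁻²] = kg·m²·s⁻²
  570 V·C:  C·V = s·A·J·C⁻¹ = kg·m²·s⁻²
Both are kg·m²·s⁻², so they have the same dimensions and can be added.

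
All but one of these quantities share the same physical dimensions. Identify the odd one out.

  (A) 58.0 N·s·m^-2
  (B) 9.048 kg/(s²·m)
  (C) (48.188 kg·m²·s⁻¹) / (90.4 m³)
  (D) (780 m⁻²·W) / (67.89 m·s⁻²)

Reduce each to base SI dimensions:
  (A) N·s·m⁻² = kg·m·s⁻²·s·m⁻² = kg·m⁻¹·s⁻¹
  (B) kg·m⁻¹·s⁻²
  (C) [kg·m²·s⁻¹] / [m³] = kg·m⁻¹·s⁻¹
  (D) [kg·s⁻³] / [m·s⁻²] = kg·m⁻¹·s⁻¹
All reduce to kg·m⁻¹·s⁻¹ except (B), which is kg·m⁻¹·s⁻².

(B)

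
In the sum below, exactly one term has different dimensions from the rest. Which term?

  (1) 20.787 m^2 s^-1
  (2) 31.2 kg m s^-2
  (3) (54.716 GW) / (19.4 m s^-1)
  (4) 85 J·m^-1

Expand each in SI base units:
  (1) m²·s⁻¹
  (2) kg·m·s⁻²
  (3) [kg·m²·s⁻³] / [m·s⁻¹] = kg·m·s⁻²
  (4) J·m⁻¹ = N·m·m⁻¹ = kg·m·s⁻²
All reduce to kg·m·s⁻² except (1), which is m²·s⁻¹.

(1)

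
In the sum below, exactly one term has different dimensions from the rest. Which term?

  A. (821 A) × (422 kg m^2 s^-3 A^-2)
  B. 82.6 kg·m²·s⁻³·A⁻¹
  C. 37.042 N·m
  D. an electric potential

In SI base units:
  A. [A] · [kg·m²·s⁻³·A⁻²] = kg·m²·s⁻³·A⁻¹
  B. kg·m²·s⁻³·A⁻¹
  C. N·m = kg·m·s⁻²·m = kg·m²·s⁻²
  D. [electric potential] = kg·m²·s⁻³·A⁻¹
All reduce to kg·m²·s⁻³·A⁻¹ except C., which is kg·m²·s⁻².

C.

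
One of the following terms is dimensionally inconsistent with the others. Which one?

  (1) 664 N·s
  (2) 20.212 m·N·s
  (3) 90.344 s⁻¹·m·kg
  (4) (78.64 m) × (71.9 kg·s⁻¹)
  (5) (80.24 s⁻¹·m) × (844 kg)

(2)

Dimensions:
  (1) N·s = kg·m·s⁻²·s = kg·m·s⁻¹
  (2) N·m·s = kg·m·s⁻²·m·s = kg·m²·s⁻¹
  (3) kg·m·s⁻¹
  (4) [m] · [kg·s⁻¹] = kg·m·s⁻¹
  (5) [m·s⁻¹] · [kg] = kg·m·s⁻¹
All reduce to kg·m·s⁻¹ except (2), which is kg·m²·s⁻¹.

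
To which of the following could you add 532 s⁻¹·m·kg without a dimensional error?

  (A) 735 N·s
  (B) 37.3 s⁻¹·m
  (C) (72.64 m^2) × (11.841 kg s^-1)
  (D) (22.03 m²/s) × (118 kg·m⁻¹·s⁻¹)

(A)

Reference: kg·m·s⁻¹.
Each option:
  (A) N·s = kg·m·s⁻²·s = kg·m·s⁻¹  ← same
  (B) m·s⁻¹
  (C) [m²] · [kg·s⁻¹] = kg·m²·s⁻¹
  (D) [m²·s⁻¹] · [kg·m⁻¹·s⁻¹] = kg·m·s⁻²
Only (A) matches kg·m·s⁻¹.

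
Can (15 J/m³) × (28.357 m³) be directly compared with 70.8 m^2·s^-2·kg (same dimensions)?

In SI base units:
  (15 J/m³) × (28.357 m³):  [kg·m⁻¹·s⁻²] · [m³] = kg·m²·s⁻²
  70.8 m^2·s^-2·kg:  kg·m²·s⁻²
Both are kg·m²·s⁻², so they have the same dimensions and can be added.

Yes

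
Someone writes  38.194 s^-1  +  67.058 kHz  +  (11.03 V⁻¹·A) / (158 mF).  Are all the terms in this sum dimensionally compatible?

Dimensions:
  38.194 s^-1:  s⁻¹
  67.058 kHz:  Hz = s⁻¹
  (11.03 V⁻¹·A) / (158 mF):  [kg⁻¹·m⁻²·s³·A²] / [kg⁻¹·m⁻²·s⁴·A²] = s⁻¹
Every term reduces to s⁻¹.

Yes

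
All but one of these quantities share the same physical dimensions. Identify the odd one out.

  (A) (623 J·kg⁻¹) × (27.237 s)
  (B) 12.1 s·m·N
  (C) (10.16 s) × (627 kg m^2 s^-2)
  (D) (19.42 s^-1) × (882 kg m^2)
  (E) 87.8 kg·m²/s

(A)

Expand each in SI base units:
  (A) [m²·s⁻²] · [s] = m²·s⁻¹
  (B) N·m·s = kg·m·s⁻²·m·s = kg·m²·s⁻¹
  (C) [s] · [kg·m²·s⁻²] = kg·m²·s⁻¹
  (D) [s⁻¹] · [kg·m²] = kg·m²·s⁻¹
  (E) kg·m²·s⁻¹
All reduce to kg·m²·s⁻¹ except (A), which is m²·s⁻¹.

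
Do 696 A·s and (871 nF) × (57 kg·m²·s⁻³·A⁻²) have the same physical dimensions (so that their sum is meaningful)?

In SI base units:
  696 A·s:  A·s = s·A
  (871 nF) × (57 kg·m²·s⁻³·A⁻²):  [kg⁻¹·m⁻²·s⁴·A²] · [kg·m²·s⁻³·A⁻²] = s
s·A ≠ s, so they cannot be added.

No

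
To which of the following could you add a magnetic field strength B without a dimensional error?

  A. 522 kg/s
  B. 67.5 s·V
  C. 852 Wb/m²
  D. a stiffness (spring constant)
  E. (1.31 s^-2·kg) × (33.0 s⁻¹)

C.

Reference: [magnetic field strength B] = kg·s⁻²·A⁻¹.
Each option:
  A. kg·s⁻¹
  B. V·s = J·C⁻¹·s = kg·m²·s⁻²·A⁻¹
  C. Wb·m⁻² = V·s·m⁻² = kg·s⁻²·A⁻¹  ← same
  D. [stiffness (spring constant)] = kg·s⁻²
  E. [kg·s⁻²] · [s⁻¹] = kg·s⁻³
Only C. matches kg·s⁻²·A⁻¹.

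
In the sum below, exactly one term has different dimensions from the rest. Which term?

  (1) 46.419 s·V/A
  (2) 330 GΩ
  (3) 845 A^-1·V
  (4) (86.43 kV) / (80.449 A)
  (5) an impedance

In SI base units:
  (1) V·s·A⁻¹ = J·C⁻¹·s·A⁻¹ = kg·m²·s⁻²·A⁻²
  (2) Ω = V·A⁻¹ = kg·m²·s⁻³·A⁻²
  (3) V·A⁻¹ = J·C⁻¹·A⁻¹ = kg·m²·s⁻³·A⁻²
  (4) [kg·m²·s⁻³·A⁻¹] / [A] = kg·m²·s⁻³·A⁻²
  (5) [impedance] = kg·m²·s⁻³·A⁻²
All reduce to kg·m²·s⁻³·A⁻² except (1), which is kg·m²·s⁻²·A⁻².

(1)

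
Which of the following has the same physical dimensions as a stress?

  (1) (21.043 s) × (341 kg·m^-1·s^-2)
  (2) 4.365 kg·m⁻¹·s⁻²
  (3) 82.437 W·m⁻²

Reference: [stress] = kg·m⁻¹·s⁻².
Each option:
  (1) [s] · [kg·m⁻¹·s⁻²] = kg·m⁻¹·s⁻¹
  (2) kg·m⁻¹·s⁻²  ← same
  (3) W·m⁻² = J·s⁻¹·m⁻² = kg·s⁻³
Only (2) matches kg·m⁻¹·s⁻².

(2)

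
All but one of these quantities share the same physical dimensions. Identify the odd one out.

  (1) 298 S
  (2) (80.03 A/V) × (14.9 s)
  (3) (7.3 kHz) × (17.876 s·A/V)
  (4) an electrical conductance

(2)

In SI base units:
  (1) S = Ω⁻¹ = kg⁻¹·m⁻²·s³·A²
  (2) [kg⁻¹·m⁻²·s³·A²] · [s] = kg⁻¹·m⁻²·s⁴·A²
  (3) [s⁻¹] · [kg⁻¹·m⁻²·s⁴·A²] = kg⁻¹·m⁻²·s³·A²
  (4) [electrical conductance] = kg⁻¹·m⁻²·s³·A²
All reduce to kg⁻¹·m⁻²·s³·A² except (2), which is kg⁻¹·m⁻²·s⁴·A².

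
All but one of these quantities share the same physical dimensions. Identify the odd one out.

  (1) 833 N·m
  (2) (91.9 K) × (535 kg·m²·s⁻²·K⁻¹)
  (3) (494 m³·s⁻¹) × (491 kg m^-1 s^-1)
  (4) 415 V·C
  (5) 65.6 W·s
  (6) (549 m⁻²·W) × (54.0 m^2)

(6)

Expand each in SI base units:
  (1) N·m = kg·m·s⁻²·m = kg·m²·s⁻²
  (2) [K] · [kg·m²·s⁻²·K⁻¹] = kg·m²·s⁻²
  (3) [m³·s⁻¹] · [kg·m⁻¹·s⁻¹] = kg·m²·s⁻²
  (4) C·V = s·A·J·C⁻¹ = kg·m²·s⁻²
  (5) W·s = J·s⁻¹·s = kg·m²·s⁻²
  (6) [kg·s⁻³] · [m²] = kg·m²·s⁻³
All reduce to kg·m²·s⁻² except (6), which is kg·m²·s⁻³.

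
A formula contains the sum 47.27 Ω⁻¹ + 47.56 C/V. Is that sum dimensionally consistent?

No

Work out the base dimensions of each:
  47.27 Ω⁻¹:  Ω⁻¹ = (V·A⁻¹)⁻¹ = kg⁻¹·m⁻²·s³·A²
  47.56 C/V:  C·V⁻¹ = s·A·(J·C⁻¹)⁻¹ = kg⁻¹·m⁻²·s⁴·A²
kg⁻¹·m⁻²·s³·A² ≠ kg⁻¹·m⁻²·s⁴·A², so they cannot be added.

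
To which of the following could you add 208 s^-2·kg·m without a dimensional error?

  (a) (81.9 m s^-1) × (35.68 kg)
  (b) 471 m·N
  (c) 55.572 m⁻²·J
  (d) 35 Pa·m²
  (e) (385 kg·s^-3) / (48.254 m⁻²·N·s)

(d)

Reference: kg·m·s⁻².
Each option:
  (a) [m·s⁻¹] · [kg] = kg·m·s⁻¹
  (b) N·m = kg·m·s⁻²·m = kg·m²·s⁻²
  (c) J·m⁻² = N·m·m⁻² = kg·s⁻²
  (d) Pa·m² = N·m⁻²·m² = kg·m·s⁻²  ← same
  (e) [kg·s⁻³] / [kg·m⁻¹·s⁻¹] = m·s⁻²
Only (d) matches kg·m·s⁻².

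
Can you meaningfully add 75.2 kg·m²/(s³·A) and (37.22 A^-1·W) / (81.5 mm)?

No

Expand each in SI base units:
  75.2 kg·m²/(s³·A):  kg·m²·s⁻³·A⁻¹
  (37.22 A^-1·W) / (81.5 mm):  [kg·m²·s⁻³·A⁻¹] / [m] = kg·m·s⁻³·A⁻¹
kg·m²·s⁻³·A⁻¹ ≠ kg·m·s⁻³·A⁻¹, so they cannot be added.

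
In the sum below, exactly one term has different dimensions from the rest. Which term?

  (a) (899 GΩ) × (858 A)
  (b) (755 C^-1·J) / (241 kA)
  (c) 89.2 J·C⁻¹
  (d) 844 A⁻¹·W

Reduce each to base SI dimensions:
  (a) [kg·m²·s⁻³·A⁻²] · [A] = kg·m²·s⁻³·A⁻¹
  (b) [kg·m²·s⁻³·A⁻¹] / [A] = kg·m²·s⁻³·A⁻²
  (c) J·C⁻¹ = N·m·(s·A)⁻¹ = kg·m²·s⁻³·A⁻¹
  (d) W·A⁻¹ = J·s⁻¹·A⁻¹ = kg·m²·s⁻³·A⁻¹
All reduce to kg·m²·s⁻³·A⁻¹ except (b), which is kg·m²·s⁻³·A⁻².

(b)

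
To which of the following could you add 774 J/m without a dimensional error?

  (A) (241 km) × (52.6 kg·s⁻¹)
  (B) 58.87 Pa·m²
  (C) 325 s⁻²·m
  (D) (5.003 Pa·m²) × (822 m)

(B)

Reference: J·m⁻¹ = N·m·m⁻¹ = kg·m·s⁻².
Each option:
  (A) [m] · [kg·s⁻¹] = kg·m·s⁻¹
  (B) Pa·m² = N·m⁻²·m² = kg·m·s⁻²  ← same
  (C) m·s⁻²
  (D) [kg·m·s⁻²] · [m] = kg·m²·s⁻²
Only (B) matches kg·m·s⁻².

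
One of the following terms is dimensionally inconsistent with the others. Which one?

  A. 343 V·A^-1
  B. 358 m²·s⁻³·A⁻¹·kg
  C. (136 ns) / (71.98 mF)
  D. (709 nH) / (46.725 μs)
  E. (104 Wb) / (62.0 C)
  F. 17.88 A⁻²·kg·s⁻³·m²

In SI base units:
  A. V·A⁻¹ = J·C⁻¹·A⁻¹ = kg·m²·s⁻³·A⁻²
  B. kg·m²·s⁻³·A⁻¹
  C. [s] / [kg⁻¹·m⁻²·s⁴·A²] = kg·m²·s⁻³·A⁻²
  D. [kg·m²·s⁻²·A⁻²] / [s] = kg·m²·s⁻³·A⁻²
  E. [kg·m²·s⁻²·A⁻¹] / [s·A] = kg·m²·s⁻³·A⁻²
  F. kg·m²·s⁻³·A⁻²
All reduce to kg·m²·s⁻³·A⁻² except B., which is kg·m²·s⁻³·A⁻¹.

B.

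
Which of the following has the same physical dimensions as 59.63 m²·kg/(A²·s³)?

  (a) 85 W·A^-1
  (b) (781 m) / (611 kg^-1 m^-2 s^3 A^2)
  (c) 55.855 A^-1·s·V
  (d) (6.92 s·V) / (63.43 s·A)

Reference: kg·m²·s⁻³·A⁻².
Each option:
  (a) W·A⁻¹ = J·s⁻¹·A⁻¹ = kg·m²·s⁻³·A⁻¹
  (b) [m] / [kg⁻¹·m⁻²·s³·A²] = kg·m³·s⁻³·A⁻²
  (c) V·s·A⁻¹ = J·C⁻¹·s·A⁻¹ = kg·m²·s⁻²·A⁻²
  (d) [kg·m²·s⁻²·A⁻¹] / [s·A] = kg·m²·s⁻³·A⁻²  ← same
Only (d) matches kg·m²·s⁻³·A⁻².

(d)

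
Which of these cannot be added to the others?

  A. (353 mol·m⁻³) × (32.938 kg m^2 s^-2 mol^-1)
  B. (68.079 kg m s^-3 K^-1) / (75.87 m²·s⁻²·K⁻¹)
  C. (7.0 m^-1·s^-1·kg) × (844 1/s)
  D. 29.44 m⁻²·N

B.

Dimensions:
  A. [m⁻³·mol] · [kg·m²·s⁻²·mol⁻¹] = kg·m⁻¹·s⁻²
  B. [kg·m·s⁻³·K⁻¹] / [m²·s⁻²·K⁻¹] = kg·m⁻¹·s⁻¹
  C. [kg·m⁻¹·s⁻¹] · [s⁻¹] = kg·m⁻¹·s⁻²
  D. N·m⁻² = kg·m·s⁻²·m⁻² = kg·m⁻¹·s⁻²
All reduce to kg·m⁻¹·s⁻² except B., which is kg·m⁻¹·s⁻¹.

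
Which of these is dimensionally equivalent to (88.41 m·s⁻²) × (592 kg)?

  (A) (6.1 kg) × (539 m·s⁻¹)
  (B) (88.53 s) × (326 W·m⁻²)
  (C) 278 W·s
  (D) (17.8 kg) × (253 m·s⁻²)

(D)

Reference: [m·s⁻²] · [kg] = kg·m·s⁻².
Each option:
  (A) [kg] · [m·s⁻¹] = kg·m·s⁻¹
  (B) [s] · [kg·s⁻³] = kg·s⁻²
  (C) W·s = J·s⁻¹·s = kg·m²·s⁻²
  (D) [kg] · [m·s⁻²] = kg·m·s⁻²  ← same
Only (D) matches kg·m·s⁻².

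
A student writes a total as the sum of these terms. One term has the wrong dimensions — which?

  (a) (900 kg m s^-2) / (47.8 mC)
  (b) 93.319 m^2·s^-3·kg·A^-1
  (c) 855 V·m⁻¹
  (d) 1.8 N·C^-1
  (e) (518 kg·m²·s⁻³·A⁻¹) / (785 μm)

Work out the base dimensions of each:
  (a) [kg·m·s⁻²] / [s·A] = kg·m·s⁻³·A⁻¹
  (b) kg·m²·s⁻³·A⁻¹
  (c) V·m⁻¹ = J·C⁻¹·m⁻¹ = kg·m·s⁻³·A⁻¹
  (d) N·C⁻¹ = kg·m·s⁻²·(s·A)⁻¹ = kg·m·s⁻³·A⁻¹
  (e) [kg·m²·s⁻³·A⁻¹] / [m] = kg·m·s⁻³·A⁻¹
All reduce to kg·m·s⁻³·A⁻¹ except (b), which is kg·m²·s⁻³·A⁻¹.

(b)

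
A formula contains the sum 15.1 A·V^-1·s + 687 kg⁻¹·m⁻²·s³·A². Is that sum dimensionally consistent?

Reduce each to base SI dimensions:
  15.1 A·V^-1·s:  A·s·V⁻¹ = A·s·(J·C⁻¹)⁻¹ = kg⁻¹·m⁻²·s⁴·A²
  687 kg⁻¹·m⁻²·s³·A²:  kg⁻¹·m⁻²·s³·A²
kg⁻¹·m⁻²·s⁴·A² ≠ kg⁻¹·m⁻²·s³·A², so they cannot be added.

No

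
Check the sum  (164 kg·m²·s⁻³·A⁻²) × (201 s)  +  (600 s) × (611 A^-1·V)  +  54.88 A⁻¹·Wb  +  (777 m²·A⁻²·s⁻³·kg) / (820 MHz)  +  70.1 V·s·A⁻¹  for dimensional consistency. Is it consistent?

Yes

In SI base units:
  (164 kg·m²·s⁻³·A⁻²) × (201 s):  [kg·m²·s⁻³·A⁻²] · [s] = kg·m²·s⁻²·A⁻²
  (600 s) × (611 A^-1·V):  [s] · [kg·m²·s⁻³·A⁻²] = kg·m²·s⁻²·A⁻²
  54.88 A⁻¹·Wb:  Wb·A⁻¹ = V·s·A⁻¹ = kg·m²·s⁻²·A⁻²
  (777 m²·A⁻²·s⁻³·kg) / (820 MHz):  [kg·m²·s⁻³·A⁻²] / [s⁻¹] = kg·m²·s⁻²·A⁻²
  70.1 V·s·A⁻¹:  V·s·A⁻¹ = J·C⁻¹·s·A⁻¹ = kg·m²·s⁻²·A⁻²
Every term reduces to kg·m²·s⁻²·A⁻².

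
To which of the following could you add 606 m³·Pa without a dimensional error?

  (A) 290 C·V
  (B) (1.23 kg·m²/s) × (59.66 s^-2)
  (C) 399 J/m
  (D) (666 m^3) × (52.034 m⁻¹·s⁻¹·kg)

Reference: Pa·m³ = N·m⁻²·m³ = kg·m²·s⁻².
Each option:
  (A) C·V = s·A·J·C⁻¹ = kg·m²·s⁻²  ← same
  (B) [kg·m²·s⁻¹] · [s⁻²] = kg·m²·s⁻³
  (C) J·m⁻¹ = N·m·m⁻¹ = kg·m·s⁻²
  (D) [m³] · [kg·m⁻¹·s⁻¹] = kg·m²·s⁻¹
Only (A) matches kg·m²·s⁻².

(A)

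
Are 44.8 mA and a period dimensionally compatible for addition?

No

Work out the base dimensions of each:
  44.8 mA:  A
  a period:  [period] = s
A ≠ s, so they cannot be added.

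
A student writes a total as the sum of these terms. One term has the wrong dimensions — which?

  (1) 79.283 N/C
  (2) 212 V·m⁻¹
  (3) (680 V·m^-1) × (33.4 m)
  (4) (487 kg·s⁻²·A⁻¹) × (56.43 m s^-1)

(3)

Reduce each to base SI dimensions:
  (1) N·C⁻¹ = kg·m·s⁻²·(s·A)⁻¹ = kg·m·s⁻³·A⁻¹
  (2) V·m⁻¹ = J·C⁻¹·m⁻¹ = kg·m·s⁻³·A⁻¹
  (3) [kg·m·s⁻³·A⁻¹] · [m] = kg·m²·s⁻³·A⁻¹
  (4) [kg·s⁻²·A⁻¹] · [m·s⁻¹] = kg·m·s⁻³·A⁻¹
All reduce to kg·m·s⁻³·A⁻¹ except (3), which is kg·m²·s⁻³·A⁻¹.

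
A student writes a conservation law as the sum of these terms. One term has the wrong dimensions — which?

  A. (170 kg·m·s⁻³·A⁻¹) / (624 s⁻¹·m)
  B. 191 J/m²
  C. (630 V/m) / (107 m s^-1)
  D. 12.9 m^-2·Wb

Expand each in SI base units:
  A. [kg·m·s⁻³·A⁻¹] / [m·s⁻¹] = kg·s⁻²·A⁻¹
  B. J·m⁻² = N·m·m⁻² = kg·s⁻²
  C. [kg·m·s⁻³·A⁻¹] / [m·s⁻¹] = kg·s⁻²·A⁻¹
  D. Wb·m⁻² = V·s·m⁻² = kg·s⁻²·A⁻¹
All reduce to kg·s⁻²·A⁻¹ except B., which is kg·s⁻².

B.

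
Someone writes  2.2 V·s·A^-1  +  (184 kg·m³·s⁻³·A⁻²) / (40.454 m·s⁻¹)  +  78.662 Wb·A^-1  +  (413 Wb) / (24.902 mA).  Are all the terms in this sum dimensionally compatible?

Yes

In SI base units:
  2.2 V·s·A^-1:  V·s·A⁻¹ = J·C⁻¹·s·A⁻¹ = kg·m²·s⁻²·A⁻²
  (184 kg·m³·s⁻³·A⁻²) / (40.454 m·s⁻¹):  [kg·m³·s⁻³·A⁻²] / [m·s⁻¹] = kg·m²·s⁻²·A⁻²
  78.662 Wb·A^-1:  Wb·A⁻¹ = V·s·A⁻¹ = kg·m²·s⁻²·A⁻²
  (413 Wb) / (24.902 mA):  [kg·m²·s⁻²·A⁻¹] / [A] = kg·m²·s⁻²·A⁻²
Every term reduces to kg·m²·s⁻²·A⁻².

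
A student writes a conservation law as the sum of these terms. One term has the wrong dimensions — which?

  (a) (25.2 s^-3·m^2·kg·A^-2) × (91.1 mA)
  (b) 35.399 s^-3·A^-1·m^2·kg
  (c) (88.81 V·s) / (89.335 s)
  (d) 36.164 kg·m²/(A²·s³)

Expand each in SI base units:
  (a) [kg·m²·s⁻³·A⁻²] · [A] = kg·m²·s⁻³·A⁻¹
  (b) kg·m²·s⁻³·A⁻¹
  (c) [kg·m²·s⁻²·A⁻¹] / [s] = kg·m²·s⁻³·A⁻¹
  (d) kg·m²·s⁻³·A⁻²
All reduce to kg·m²·s⁻³·A⁻¹ except (d), which is kg·m²·s⁻³·A⁻².

(d)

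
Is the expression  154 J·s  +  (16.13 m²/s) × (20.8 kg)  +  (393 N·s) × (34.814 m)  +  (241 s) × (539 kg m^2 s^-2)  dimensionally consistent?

Dimensions:
  154 J·s:  J·s = N·m·s = kg·m²·s⁻¹
  (16.13 m²/s) × (20.8 kg):  [m²·s⁻¹] · [kg] = kg·m²·s⁻¹
  (393 N·s) × (34.814 m):  [kg·m·s⁻¹] · [m] = kg·m²·s⁻¹
  (241 s) × (539 kg m^2 s^-2):  [s] · [kg·m²·s⁻²] = kg·m²·s⁻¹
Every term reduces to kg·m²·s⁻¹.

Yes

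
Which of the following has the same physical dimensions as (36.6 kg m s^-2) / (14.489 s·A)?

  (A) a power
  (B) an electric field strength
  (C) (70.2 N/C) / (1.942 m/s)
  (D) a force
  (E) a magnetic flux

Reference: [kg·m·s⁻²] / [s·A] = kg·m·s⁻³·A⁻¹.
Each option:
  (A) [power] = kg·m²·s⁻³
  (B) [electric field strength] = kg·m·s⁻³·A⁻¹  ← same
  (C) [kg·m·s⁻³·A⁻¹] / [m·s⁻¹] = kg·s⁻²·A⁻¹
  (D) [force] = kg·m·s⁻²
  (E) [magnetic flux] = kg·m²·s⁻²·A⁻¹
Only (B) matches kg·m·s⁻³·A⁻¹.

(B)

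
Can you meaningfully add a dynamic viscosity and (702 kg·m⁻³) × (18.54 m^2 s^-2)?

Expand each in SI base units:
  a dynamic viscosity:  [dynamic viscosity] = kg·m⁻¹·s⁻¹
  (702 kg·m⁻³) × (18.54 m^2 s^-2):  [kg·m⁻³] · [m²·s⁻²] = kg·m⁻¹·s⁻²
kg·m⁻¹·s⁻¹ ≠ kg·m⁻¹·s⁻², so they cannot be added.

No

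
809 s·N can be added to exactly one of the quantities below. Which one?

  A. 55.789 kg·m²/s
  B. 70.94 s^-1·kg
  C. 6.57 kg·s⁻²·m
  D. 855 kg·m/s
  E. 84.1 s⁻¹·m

Reference: N·s = kg·m·s⁻²·s = kg·m·s⁻¹.
Each option:
  A. kg·m²·s⁻¹
  B. kg·s⁻¹
  C. kg·m·s⁻²
  D. kg·m·s⁻¹  ← same
  E. m·s⁻¹
Only D. matches kg·m·s⁻¹.

D.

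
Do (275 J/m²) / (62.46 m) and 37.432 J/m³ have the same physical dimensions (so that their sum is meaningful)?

Yes

Work out the base dimensions of each:
  (275 J/m²) / (62.46 m):  [kg·s⁻²] / [m] = kg·m⁻¹·s⁻²
  37.432 J/m³:  J·m⁻³ = N·m·m⁻³ = kg·m⁻¹·s⁻²
Both are kg·m⁻¹·s⁻², so they have the same dimensions and can be added.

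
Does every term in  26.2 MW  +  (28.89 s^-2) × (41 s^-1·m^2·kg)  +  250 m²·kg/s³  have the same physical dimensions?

Yes

Expand each in SI base units:
  26.2 MW:  W = J·s⁻¹ = kg·m²·s⁻³
  (28.89 s^-2) × (41 s^-1·m^2·kg):  [s⁻²] · [kg·m²·s⁻¹] = kg·m²·s⁻³
  250 m²·kg/s³:  kg·m²·s⁻³
Every term reduces to kg·m²·s⁻³.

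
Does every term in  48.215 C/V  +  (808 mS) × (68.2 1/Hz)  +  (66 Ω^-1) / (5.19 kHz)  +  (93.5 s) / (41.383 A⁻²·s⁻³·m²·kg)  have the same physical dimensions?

Reduce each to base SI dimensions:
  48.215 C/V:  C·V⁻¹ = s·A·(J·C⁻¹)⁻¹ = kg⁻¹·m⁻²·s⁴·A²
  (808 mS) × (68.2 1/Hz):  [kg⁻¹·m⁻²·s³·A²] · [s] = kg⁻¹·m⁻²·s⁴·A²
  (66 Ω^-1) / (5.19 kHz):  [kg⁻¹·m⁻²·s³·A²] / [s⁻¹] = kg⁻¹·m⁻²·s⁴·A²
  (93.5 s) / (41.383 A⁻²·s⁻³·m²·kg):  [s] / [kg·m²·s⁻³·A⁻²] = kg⁻¹·m⁻²·s⁴·A²
Every term reduces to kg⁻¹·m⁻²·s⁴·A².

Yes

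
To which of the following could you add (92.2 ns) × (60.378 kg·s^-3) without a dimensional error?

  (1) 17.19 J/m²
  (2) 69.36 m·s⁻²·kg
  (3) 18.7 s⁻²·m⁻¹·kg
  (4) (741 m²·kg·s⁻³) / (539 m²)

(1)

Reference: [s] · [kg·s⁻³] = kg·s⁻².
Each option:
  (1) J·m⁻² = N·m·m⁻² = kg·s⁻²  ← same
  (2) kg·m·s⁻²
  (3) kg·m⁻¹·s⁻²
  (4) [kg·m²·s⁻³] / [m²] = kg·s⁻³
Only (1) matches kg·s⁻².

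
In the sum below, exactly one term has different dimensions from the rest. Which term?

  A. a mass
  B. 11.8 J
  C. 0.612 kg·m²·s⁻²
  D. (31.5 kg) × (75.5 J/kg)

Reduce each to base SI dimensions:
  A. [mass] = kg
  B. J = N·m = kg·m²·s⁻²
  C. kg·m²·s⁻²
  D. [kg] · [m²·s⁻²] = kg·m²·s⁻²
All reduce to kg·m²·s⁻² except A., which is kg.

A.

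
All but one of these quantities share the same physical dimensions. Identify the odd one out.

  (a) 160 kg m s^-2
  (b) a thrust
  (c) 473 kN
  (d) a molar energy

Reduce each to base SI dimensions:
  (a) kg·m·s⁻²
  (b) [thrust] = kg·m·s⁻²
  (c) N = kg·m·s⁻²
  (d) [molar energy] = kg·m²·s⁻²·mol⁻¹
All reduce to kg·m·s⁻² except (d), which is kg·m²·s⁻²·mol⁻¹.

(d)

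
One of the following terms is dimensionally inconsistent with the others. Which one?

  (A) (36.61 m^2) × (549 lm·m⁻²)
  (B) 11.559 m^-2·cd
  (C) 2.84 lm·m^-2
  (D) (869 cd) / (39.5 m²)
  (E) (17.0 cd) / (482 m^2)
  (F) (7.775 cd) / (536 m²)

Reduce each to base SI dimensions:
  (A) [m²] · [m⁻²·cd] = cd
  (B) cd·m⁻² = m⁻²·cd
  (C) lm·m⁻² = cd·m⁻² = m⁻²·cd
  (D) [cd] / [m²] = m⁻²·cd
  (E) [cd] / [m²] = m⁻²·cd
  (F) [cd] / [m²] = m⁻²·cd
All reduce to m⁻²·cd except (A), which is cd.

(A)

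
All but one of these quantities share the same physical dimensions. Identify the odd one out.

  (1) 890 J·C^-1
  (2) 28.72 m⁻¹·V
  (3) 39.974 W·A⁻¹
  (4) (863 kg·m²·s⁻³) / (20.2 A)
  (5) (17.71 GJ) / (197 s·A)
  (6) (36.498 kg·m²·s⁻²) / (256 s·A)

Reduce each to base SI dimensions:
  (1) J·C⁻¹ = N·m·(s·A)⁻¹ = kg·m²·s⁻³·A⁻¹
  (2) V·m⁻¹ = J·C⁻¹·m⁻¹ = kg·m·s⁻³·A⁻¹
  (3) W·A⁻¹ = J·s⁻¹·A⁻¹ = kg·m²·s⁻³·A⁻¹
  (4) [kg·m²·s⁻³] / [A] = kg·m²·s⁻³·A⁻¹
  (5) [kg·m²·s⁻²] / [s·A] = kg·m²·s⁻³·A⁻¹
  (6) [kg·m²·s⁻²] / [s·A] = kg·m²·s⁻³·A⁻¹
All reduce to kg·m²·s⁻³·A⁻¹ except (2), which is kg·m·s⁻³·A⁻¹.

(2)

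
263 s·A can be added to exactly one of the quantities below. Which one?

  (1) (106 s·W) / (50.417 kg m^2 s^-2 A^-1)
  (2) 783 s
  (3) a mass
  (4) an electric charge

Reference: A·s = s·A.
Each option:
  (1) [kg·m²·s⁻²] / [kg·m²·s⁻²·A⁻¹] = A
  (2) s
  (3) [mass] = kg
  (4) [electric charge] = s·A  ← same
Only (4) matches s·A.

(4)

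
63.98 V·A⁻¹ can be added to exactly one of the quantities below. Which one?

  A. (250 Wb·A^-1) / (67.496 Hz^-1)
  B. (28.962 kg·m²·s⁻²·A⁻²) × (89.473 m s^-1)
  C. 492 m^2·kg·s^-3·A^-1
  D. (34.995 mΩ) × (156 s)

Reference: V·A⁻¹ = J·C⁻¹·A⁻¹ = kg·m²·s⁻³·A⁻².
Each option:
  A. [kg·m²·s⁻²·A⁻²] / [s] = kg·m²·s⁻³·A⁻²  ← same
  B. [kg·m²·s⁻²·A⁻²] · [m·s⁻¹] = kg·m³·s⁻³·A⁻²
  C. kg·m²·s⁻³·A⁻¹
  D. [kg·m²·s⁻³·A⁻²] · [s] = kg·m²·s⁻²·A⁻²
Only A. matches kg·m²·s⁻³·A⁻².

A.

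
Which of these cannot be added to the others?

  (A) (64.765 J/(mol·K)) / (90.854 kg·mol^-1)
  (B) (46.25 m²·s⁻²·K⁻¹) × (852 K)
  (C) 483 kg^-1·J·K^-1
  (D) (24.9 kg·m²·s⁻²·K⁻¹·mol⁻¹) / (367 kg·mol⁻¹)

(B)

In SI base units:
  (A) [kg·m²·s⁻²·K⁻¹·mol⁻¹] / [kg·mol⁻¹] = m²·s⁻²·K⁻¹
  (B) [m²·s⁻²·K⁻¹] · [K] = m²·s⁻²
  (C) J·kg⁻¹·K⁻¹ = N·m·kg⁻¹·K⁻¹ = m²·s⁻²·K⁻¹
  (D) [kg·m²·s⁻²·K⁻¹·mol⁻¹] / [kg·mol⁻¹] = m²·s⁻²·K⁻¹
All reduce to m²·s⁻²·K⁻¹ except (B), which is m²·s⁻².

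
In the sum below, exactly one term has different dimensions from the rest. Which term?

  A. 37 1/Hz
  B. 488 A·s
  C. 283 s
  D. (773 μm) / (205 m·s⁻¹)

In SI base units:
  A. Hz⁻¹ = (s⁻¹)⁻¹ = s
  B. A·s = s·A
  C. s
  D. [m] / [m·s⁻¹] = s
All reduce to s except B., which is s·A.

B.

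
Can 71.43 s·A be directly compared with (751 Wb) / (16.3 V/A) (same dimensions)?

In SI base units:
  71.43 s·A:  A·s = s·A
  (751 Wb) / (16.3 V/A):  [kg·m²·s⁻²·A⁻¹] / [kg·m²·s⁻³·A⁻²] = s·A
Both are s·A, so they have the same dimensions and can be added.

Yes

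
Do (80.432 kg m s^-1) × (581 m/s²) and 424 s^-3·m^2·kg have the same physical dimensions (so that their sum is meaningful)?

In SI base units:
  (80.432 kg m s^-1) × (581 m/s²):  [kg·m·s⁻¹] · [m·s⁻²] = kg·m²·s⁻³
  424 s^-3·m^2·kg:  kg·m²·s⁻³
Both are kg·m²·s⁻³, so they have the same dimensions and can be added.

Yes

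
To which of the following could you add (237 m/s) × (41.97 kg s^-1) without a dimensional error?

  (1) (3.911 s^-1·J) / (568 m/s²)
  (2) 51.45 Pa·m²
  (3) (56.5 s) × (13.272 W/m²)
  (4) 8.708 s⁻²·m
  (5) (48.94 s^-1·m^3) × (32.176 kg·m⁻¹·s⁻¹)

(2)

Reference: [m·s⁻¹] · [kg·s⁻¹] = kg·m·s⁻².
Each option:
  (1) [kg·m²·s⁻³] / [m·s⁻²] = kg·m·s⁻¹
  (2) Pa·m² = N·m⁻²·m² = kg·m·s⁻²  ← same
  (3) [s] · [kg·s⁻³] = kg·s⁻²
  (4) m·s⁻²
  (5) [m³·s⁻¹] · [kg·m⁻¹·s⁻¹] = kg·m²·s⁻²
Only (2) matches kg·m·s⁻².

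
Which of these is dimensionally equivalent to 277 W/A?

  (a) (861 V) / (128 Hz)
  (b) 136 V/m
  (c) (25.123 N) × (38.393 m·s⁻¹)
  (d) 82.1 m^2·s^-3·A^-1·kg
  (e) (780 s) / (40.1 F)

(d)

Reference: W·A⁻¹ = J·s⁻¹·A⁻¹ = kg·m²·s⁻³·A⁻¹.
Each option:
  (a) [kg·m²·s⁻³·A⁻¹] / [s⁻¹] = kg·m²·s⁻²·A⁻¹
  (b) V·m⁻¹ = J·C⁻¹·m⁻¹ = kg·m·s⁻³·A⁻¹
  (c) [kg·m·s⁻²] · [m·s⁻¹] = kg·m²·s⁻³
  (d) kg·m²·s⁻³·A⁻¹  ← same
  (e) [s] / [kg⁻¹·m⁻²·s⁴·A²] = kg·m²·s⁻³·A⁻²
Only (d) matches kg·m²·s⁻³·A⁻¹.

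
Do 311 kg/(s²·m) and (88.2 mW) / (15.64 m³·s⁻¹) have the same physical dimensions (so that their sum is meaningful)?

Reduce each to base SI dimensions:
  311 kg/(s²·m):  kg·m⁻¹·s⁻²
  (88.2 mW) / (15.64 m³·s⁻¹):  [kg·m²·s⁻³] / [m³·s⁻¹] = kg·m⁻¹·s⁻²
Both are kg·m⁻¹·s⁻², so they have the same dimensions and can be added.

Yes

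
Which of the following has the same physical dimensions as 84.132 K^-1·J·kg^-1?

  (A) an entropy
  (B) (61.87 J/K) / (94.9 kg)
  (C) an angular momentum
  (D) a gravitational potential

(B)

Reference: J·kg⁻¹·K⁻¹ = N·m·kg⁻¹·K⁻¹ = m²·s⁻²·K⁻¹.
Each option:
  (A) [entropy] = kg·m²·s⁻²·K⁻¹
  (B) [kg·m²·s⁻²·K⁻¹] / [kg] = m²·s⁻²·K⁻¹  ← same
  (C) [angular momentum] = kg·m²·s⁻¹
  (D) [gravitational potential] = m²·s⁻²
Only (B) matches m²·s⁻²·K⁻¹.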